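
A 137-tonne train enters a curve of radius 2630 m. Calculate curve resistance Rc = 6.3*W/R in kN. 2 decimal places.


Rc = 6.3 * W / R
Rc = 6.3 * 137 / 2630
Rc = 863.1 / 2630
Rc = 0.33 kN

0.33


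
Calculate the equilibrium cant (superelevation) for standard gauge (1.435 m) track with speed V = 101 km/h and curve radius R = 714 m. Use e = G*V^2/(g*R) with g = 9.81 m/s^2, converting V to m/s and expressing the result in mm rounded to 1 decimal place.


Convert speed: V = 101 / 3.6 = 28.0556 m/s
Apply formula: e = 1.435 * 28.0556^2 / (9.81 * 714)
e = 1.435 * 787.1142 / 7004.34
e = 0.161258 m = 161.3 mm

161.3


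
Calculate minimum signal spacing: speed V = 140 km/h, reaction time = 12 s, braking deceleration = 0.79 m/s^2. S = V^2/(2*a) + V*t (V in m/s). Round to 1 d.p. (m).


V = 140 / 3.6 = 38.8889 m/s
Braking distance = 38.8889^2 / (2*0.79) = 957.1808 m
Sighting distance = 38.8889 * 12 = 466.6667 m
S = 957.1808 + 466.6667 = 1423.8 m

1423.8


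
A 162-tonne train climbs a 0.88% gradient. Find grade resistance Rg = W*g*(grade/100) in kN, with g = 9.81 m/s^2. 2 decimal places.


Rg = W * 9.81 * grade / 100
Rg = 162 * 9.81 * 0.88 / 100
Rg = 1589.22 * 0.0088
Rg = 13.99 kN

13.99


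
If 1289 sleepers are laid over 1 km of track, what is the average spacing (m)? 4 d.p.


Spacing = 1000 m / number of sleepers
Spacing = 1000 / 1289
Spacing = 0.7758 m

0.7758


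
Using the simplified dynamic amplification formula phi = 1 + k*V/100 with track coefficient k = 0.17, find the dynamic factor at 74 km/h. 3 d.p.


phi = 1 + k * V / 100
phi = 1 + 0.17 * 74 / 100
phi = 1 + 0.1258
phi = 1.126

1.126


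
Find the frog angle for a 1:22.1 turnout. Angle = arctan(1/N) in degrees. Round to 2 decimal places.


1/N = 1/22.1 = 0.045249
angle = arctan(0.045249) = 0.045218 rad
angle = 0.045218 * 180/pi = 2.59 degrees

2.59


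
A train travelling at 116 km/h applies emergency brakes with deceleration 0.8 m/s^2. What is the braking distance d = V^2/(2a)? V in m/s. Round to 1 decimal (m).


Convert speed: V = 116 / 3.6 = 32.2222 m/s
V^2 = 1038.2716
d = 1038.2716 / (2 * 0.8)
d = 1038.2716 / 1.6
d = 648.9 m

648.9


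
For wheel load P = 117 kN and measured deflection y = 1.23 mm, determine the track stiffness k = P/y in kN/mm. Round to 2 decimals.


Track stiffness k = P / y
k = 117 / 1.23
k = 95.12 kN/mm

95.12


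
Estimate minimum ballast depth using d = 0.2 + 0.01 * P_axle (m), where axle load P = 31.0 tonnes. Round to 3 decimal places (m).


d = 0.2 + 0.01 * 31.0
d = 0.2 + 0.31
d = 0.510 m

0.510


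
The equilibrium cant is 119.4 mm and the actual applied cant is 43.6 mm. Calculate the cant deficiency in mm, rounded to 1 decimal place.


Cant deficiency = equilibrium cant - actual cant
CD = 119.4 - 43.6
CD = 75.8 mm

75.8


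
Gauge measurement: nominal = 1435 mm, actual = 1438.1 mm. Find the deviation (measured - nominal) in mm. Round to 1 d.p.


Deviation = measured - nominal
Deviation = 1438.1 - 1435
Deviation = 3.1 mm

3.1


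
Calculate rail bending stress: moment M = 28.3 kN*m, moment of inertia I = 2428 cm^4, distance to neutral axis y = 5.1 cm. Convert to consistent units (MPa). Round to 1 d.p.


Convert units:
M = 28.3 kN*m = 28300000 N*mm
y = 5.1 cm = 51 mm
I = 2428 cm^4 = 24280000 mm^4
sigma = 28300000 * 51 / 24280000
sigma = 59.4 MPa

59.4


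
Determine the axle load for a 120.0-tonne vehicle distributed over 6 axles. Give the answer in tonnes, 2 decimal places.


Load per axle = total weight / number of axles
Load = 120.0 / 6
Load = 20.00 tonnes

20.00


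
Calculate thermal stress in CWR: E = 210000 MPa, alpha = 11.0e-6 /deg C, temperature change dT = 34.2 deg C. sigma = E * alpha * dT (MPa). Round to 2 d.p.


sigma = E * alpha * dT
sigma = 210000 * 11.0e-6 * 34.2
sigma = 2.31 * 34.2
sigma = 79.00 MPa

79.00


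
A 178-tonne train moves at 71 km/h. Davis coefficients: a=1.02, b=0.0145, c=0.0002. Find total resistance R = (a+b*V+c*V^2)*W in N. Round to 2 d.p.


b*V = 0.0145 * 71 = 1.0295
c*V^2 = 0.0002 * 5041 = 1.0082
R_per_t = 1.02 + 1.0295 + 1.0082 = 3.0577 N/t
R_total = 3.0577 * 178 = 544.27 N

544.27


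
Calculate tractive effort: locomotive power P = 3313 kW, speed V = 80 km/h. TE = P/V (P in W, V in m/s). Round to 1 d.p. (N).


Convert: P = 3313 kW = 3313000 W
V = 80 / 3.6 = 22.2222 m/s
TE = 3313000 / 22.2222
TE = 149085.0 N

149085.0


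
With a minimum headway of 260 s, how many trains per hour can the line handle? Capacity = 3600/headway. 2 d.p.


Capacity = 3600 / headway
Capacity = 3600 / 260
Capacity = 13.85 trains/hour

13.85


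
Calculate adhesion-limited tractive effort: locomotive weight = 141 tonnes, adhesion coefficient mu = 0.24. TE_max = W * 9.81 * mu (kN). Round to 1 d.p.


TE_max = W * g * mu
TE_max = 141 * 9.81 * 0.24
TE_max = 1383.21 * 0.24
TE_max = 332.0 kN

332.0


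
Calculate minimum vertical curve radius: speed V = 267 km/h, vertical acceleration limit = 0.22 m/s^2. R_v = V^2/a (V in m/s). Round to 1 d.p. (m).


Convert speed: V = 267 / 3.6 = 74.1667 m/s
V^2 = 5500.6944 m^2/s^2
R_v = 5500.6944 / 0.22
R_v = 25003.2 m

25003.2


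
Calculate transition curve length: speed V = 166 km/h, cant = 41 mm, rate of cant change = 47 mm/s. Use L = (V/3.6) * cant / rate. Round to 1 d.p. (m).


Convert speed: V = 166 / 3.6 = 46.1111 m/s
L = 46.1111 * 41 / 47
L = 1890.5556 / 47
L = 40.2 m

40.2


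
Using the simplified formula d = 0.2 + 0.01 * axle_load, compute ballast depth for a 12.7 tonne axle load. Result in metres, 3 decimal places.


d = 0.2 + 0.01 * 12.7
d = 0.2 + 0.127
d = 0.327 m

0.327


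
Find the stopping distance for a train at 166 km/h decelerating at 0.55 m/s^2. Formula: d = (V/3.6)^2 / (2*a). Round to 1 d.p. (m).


Convert speed: V = 166 / 3.6 = 46.1111 m/s
V^2 = 2126.2346
d = 2126.2346 / (2 * 0.55)
d = 2126.2346 / 1.1
d = 1932.9 m

1932.9


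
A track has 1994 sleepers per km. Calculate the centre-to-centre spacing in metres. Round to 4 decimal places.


Spacing = 1000 m / number of sleepers
Spacing = 1000 / 1994
Spacing = 0.5015 m

0.5015


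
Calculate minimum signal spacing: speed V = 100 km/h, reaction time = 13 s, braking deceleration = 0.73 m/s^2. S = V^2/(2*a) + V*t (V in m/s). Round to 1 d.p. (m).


V = 100 / 3.6 = 27.7778 m/s
Braking distance = 27.7778^2 / (2*0.73) = 528.4965 m
Sighting distance = 27.7778 * 13 = 361.1111 m
S = 528.4965 + 361.1111 = 889.6 m

889.6


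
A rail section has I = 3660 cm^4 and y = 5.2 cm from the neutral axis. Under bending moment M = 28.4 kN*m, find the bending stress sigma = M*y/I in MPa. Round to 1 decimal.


Convert units:
M = 28.4 kN*m = 28400000 N*mm
y = 5.2 cm = 52 mm
I = 3660 cm^4 = 36600000 mm^4
sigma = 28400000 * 52 / 36600000
sigma = 40.3 MPa

40.3


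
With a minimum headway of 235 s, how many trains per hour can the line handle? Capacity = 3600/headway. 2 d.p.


Capacity = 3600 / headway
Capacity = 3600 / 235
Capacity = 15.32 trains/hour

15.32


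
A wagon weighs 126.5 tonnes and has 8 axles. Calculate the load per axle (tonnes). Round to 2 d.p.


Load per axle = total weight / number of axles
Load = 126.5 / 8
Load = 15.81 tonnes

15.81


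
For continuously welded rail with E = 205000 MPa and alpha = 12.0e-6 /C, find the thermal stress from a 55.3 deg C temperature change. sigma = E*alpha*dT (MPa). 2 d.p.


sigma = E * alpha * dT
sigma = 205000 * 12.0e-6 * 55.3
sigma = 2.46 * 55.3
sigma = 136.04 MPa

136.04


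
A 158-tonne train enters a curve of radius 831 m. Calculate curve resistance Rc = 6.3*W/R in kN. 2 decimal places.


Rc = 6.3 * W / R
Rc = 6.3 * 158 / 831
Rc = 995.4 / 831
Rc = 1.20 kN

1.20


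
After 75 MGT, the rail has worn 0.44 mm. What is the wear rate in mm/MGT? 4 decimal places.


Wear rate = total wear / cumulative tonnage
Rate = 0.44 / 75
Rate = 0.0059 mm/MGT

0.0059


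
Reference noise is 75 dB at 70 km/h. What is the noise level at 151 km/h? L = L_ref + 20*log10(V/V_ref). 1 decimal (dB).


V/V_ref = 151 / 70 = 2.157143
log10(2.157143) = 0.333879
20 * 0.333879 = 6.6776
L = 75 + 6.6776 = 81.7 dB

81.7


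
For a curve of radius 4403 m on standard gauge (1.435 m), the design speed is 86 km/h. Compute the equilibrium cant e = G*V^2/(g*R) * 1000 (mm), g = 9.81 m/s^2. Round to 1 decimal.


Convert speed: V = 86 / 3.6 = 23.8889 m/s
Apply formula: e = 1.435 * 23.8889^2 / (9.81 * 4403)
e = 1.435 * 570.679 / 43193.43
e = 0.018959 m = 19.0 mm

19.0


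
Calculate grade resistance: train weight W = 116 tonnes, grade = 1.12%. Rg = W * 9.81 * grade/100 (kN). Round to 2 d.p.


Rg = W * 9.81 * grade / 100
Rg = 116 * 9.81 * 1.12 / 100
Rg = 1137.96 * 0.0112
Rg = 12.75 kN

12.75


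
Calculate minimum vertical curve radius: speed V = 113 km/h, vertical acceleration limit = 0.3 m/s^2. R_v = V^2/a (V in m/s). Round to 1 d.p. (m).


Convert speed: V = 113 / 3.6 = 31.3889 m/s
V^2 = 985.2623 m^2/s^2
R_v = 985.2623 / 0.3
R_v = 3284.2 m

3284.2


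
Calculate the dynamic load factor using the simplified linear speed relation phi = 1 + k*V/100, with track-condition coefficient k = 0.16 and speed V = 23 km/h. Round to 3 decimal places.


phi = 1 + k * V / 100
phi = 1 + 0.16 * 23 / 100
phi = 1 + 0.0368
phi = 1.037

1.037


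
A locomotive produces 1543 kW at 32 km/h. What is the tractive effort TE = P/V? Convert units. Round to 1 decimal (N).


Convert: P = 1543 kW = 1543000 W
V = 32 / 3.6 = 8.8889 m/s
TE = 1543000 / 8.8889
TE = 173587.5 N

173587.5


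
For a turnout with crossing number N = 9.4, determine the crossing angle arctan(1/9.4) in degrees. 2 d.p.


1/N = 1/9.4 = 0.106383
angle = arctan(0.106383) = 0.105984 rad
angle = 0.105984 * 180/pi = 6.07 degrees

6.07


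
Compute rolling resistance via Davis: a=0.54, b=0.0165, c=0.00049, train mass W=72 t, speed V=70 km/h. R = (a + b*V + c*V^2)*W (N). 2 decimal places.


b*V = 0.0165 * 70 = 1.155
c*V^2 = 0.00049 * 4900 = 2.401
R_per_t = 0.54 + 1.155 + 2.401 = 4.096 N/t
R_total = 4.096 * 72 = 294.91 N

294.91


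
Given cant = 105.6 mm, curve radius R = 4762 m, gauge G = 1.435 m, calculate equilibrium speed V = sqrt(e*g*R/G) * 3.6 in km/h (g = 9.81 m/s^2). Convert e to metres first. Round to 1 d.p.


Convert cant: e = 105.6 mm = 0.1056 m
V_ms = sqrt(0.1056 * 9.81 * 4762 / 1.435)
V_ms = sqrt(3437.719325) = 58.6321 m/s
V = 58.6321 * 3.6 = 211.1 km/h

211.1


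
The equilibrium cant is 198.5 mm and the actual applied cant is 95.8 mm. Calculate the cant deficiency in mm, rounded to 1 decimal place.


Cant deficiency = equilibrium cant - actual cant
CD = 198.5 - 95.8
CD = 102.7 mm

102.7


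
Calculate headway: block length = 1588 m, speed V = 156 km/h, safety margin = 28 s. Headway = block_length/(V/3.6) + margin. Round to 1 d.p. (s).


V = 156 / 3.6 = 43.3333 m/s
Block traversal time = 1588 / 43.3333 = 36.6462 s
Headway = 36.6462 + 28
Headway = 64.6 s

64.6


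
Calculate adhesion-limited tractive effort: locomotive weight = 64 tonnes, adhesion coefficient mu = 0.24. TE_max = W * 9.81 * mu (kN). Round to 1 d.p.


TE_max = W * g * mu
TE_max = 64 * 9.81 * 0.24
TE_max = 627.84 * 0.24
TE_max = 150.7 kN

150.7


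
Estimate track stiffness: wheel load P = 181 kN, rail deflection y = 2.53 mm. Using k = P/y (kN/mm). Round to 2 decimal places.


Track stiffness k = P / y
k = 181 / 2.53
k = 71.54 kN/mm

71.54


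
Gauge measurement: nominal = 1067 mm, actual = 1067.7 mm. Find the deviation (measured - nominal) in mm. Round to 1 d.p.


Deviation = measured - nominal
Deviation = 1067.7 - 1067
Deviation = 0.7 mm

0.7


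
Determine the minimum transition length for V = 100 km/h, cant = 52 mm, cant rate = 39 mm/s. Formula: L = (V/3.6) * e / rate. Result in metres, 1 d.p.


Convert speed: V = 100 / 3.6 = 27.7778 m/s
L = 27.7778 * 52 / 39
L = 1444.4444 / 39
L = 37.0 m

37.0


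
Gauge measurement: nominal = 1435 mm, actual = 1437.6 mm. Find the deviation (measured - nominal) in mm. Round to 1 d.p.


Deviation = measured - nominal
Deviation = 1437.6 - 1435
Deviation = 2.6 mm

2.6


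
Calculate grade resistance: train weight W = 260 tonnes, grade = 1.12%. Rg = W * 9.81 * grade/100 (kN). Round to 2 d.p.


Rg = W * 9.81 * grade / 100
Rg = 260 * 9.81 * 1.12 / 100
Rg = 2550.6 * 0.0112
Rg = 28.57 kN

28.57


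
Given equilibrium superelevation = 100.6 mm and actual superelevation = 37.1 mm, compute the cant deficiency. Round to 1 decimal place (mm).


Cant deficiency = equilibrium cant - actual cant
CD = 100.6 - 37.1
CD = 63.5 mm

63.5


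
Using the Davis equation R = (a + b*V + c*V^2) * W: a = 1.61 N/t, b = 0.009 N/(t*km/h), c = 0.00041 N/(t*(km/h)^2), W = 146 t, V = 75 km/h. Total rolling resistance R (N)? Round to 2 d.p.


b*V = 0.009 * 75 = 0.675
c*V^2 = 0.00041 * 5625 = 2.30625
R_per_t = 1.61 + 0.675 + 2.30625 = 4.59125 N/t
R_total = 4.59125 * 146 = 670.32 N

670.32


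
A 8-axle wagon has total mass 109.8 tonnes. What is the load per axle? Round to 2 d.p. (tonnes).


Load per axle = total weight / number of axles
Load = 109.8 / 8
Load = 13.73 tonnes

13.73


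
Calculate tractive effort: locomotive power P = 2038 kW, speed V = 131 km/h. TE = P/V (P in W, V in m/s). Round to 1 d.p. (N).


Convert: P = 2038 kW = 2038000 W
V = 131 / 3.6 = 36.3889 m/s
TE = 2038000 / 36.3889
TE = 56006.1 N

56006.1


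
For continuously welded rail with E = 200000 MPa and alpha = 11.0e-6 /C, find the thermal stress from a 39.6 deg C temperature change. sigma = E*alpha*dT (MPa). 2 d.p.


sigma = E * alpha * dT
sigma = 200000 * 11.0e-6 * 39.6
sigma = 2.2 * 39.6
sigma = 87.12 MPa

87.12


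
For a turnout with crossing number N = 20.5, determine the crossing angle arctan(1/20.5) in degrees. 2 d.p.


1/N = 1/20.5 = 0.04878
angle = arctan(0.04878) = 0.048742 rad
angle = 0.048742 * 180/pi = 2.79 degrees

2.79


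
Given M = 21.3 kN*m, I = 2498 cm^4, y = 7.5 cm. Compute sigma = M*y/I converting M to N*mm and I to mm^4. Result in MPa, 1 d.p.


Convert units:
M = 21.3 kN*m = 21300000 N*mm
y = 7.5 cm = 75 mm
I = 2498 cm^4 = 24980000 mm^4
sigma = 21300000 * 75 / 24980000
sigma = 64.0 MPa

64.0


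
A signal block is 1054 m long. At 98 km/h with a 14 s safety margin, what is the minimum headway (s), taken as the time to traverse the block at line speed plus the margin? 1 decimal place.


V = 98 / 3.6 = 27.2222 m/s
Block traversal time = 1054 / 27.2222 = 38.7184 s
Headway = 38.7184 + 14
Headway = 52.7 s

52.7


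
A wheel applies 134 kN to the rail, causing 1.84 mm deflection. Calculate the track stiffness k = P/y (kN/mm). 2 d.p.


Track stiffness k = P / y
k = 134 / 1.84
k = 72.83 kN/mm

72.83


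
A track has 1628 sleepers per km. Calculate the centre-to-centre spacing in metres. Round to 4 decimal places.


Spacing = 1000 m / number of sleepers
Spacing = 1000 / 1628
Spacing = 0.6143 m

0.6143


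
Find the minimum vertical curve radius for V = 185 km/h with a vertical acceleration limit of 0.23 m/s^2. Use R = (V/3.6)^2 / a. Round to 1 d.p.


Convert speed: V = 185 / 3.6 = 51.3889 m/s
V^2 = 2640.8179 m^2/s^2
R_v = 2640.8179 / 0.23
R_v = 11481.8 m

11481.8


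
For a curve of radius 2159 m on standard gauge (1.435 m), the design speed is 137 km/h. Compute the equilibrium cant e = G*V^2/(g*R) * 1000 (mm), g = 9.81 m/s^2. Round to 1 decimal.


Convert speed: V = 137 / 3.6 = 38.0556 m/s
Apply formula: e = 1.435 * 38.0556^2 / (9.81 * 2159)
e = 1.435 * 1448.2253 / 21179.79
e = 0.098122 m = 98.1 mm

98.1


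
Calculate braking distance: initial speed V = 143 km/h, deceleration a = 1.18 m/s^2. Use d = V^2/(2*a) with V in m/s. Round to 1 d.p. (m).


Convert speed: V = 143 / 3.6 = 39.7222 m/s
V^2 = 1577.8549
d = 1577.8549 / (2 * 1.18)
d = 1577.8549 / 2.36
d = 668.6 m

668.6


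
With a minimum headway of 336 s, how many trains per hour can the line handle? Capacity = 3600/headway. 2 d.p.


Capacity = 3600 / headway
Capacity = 3600 / 336
Capacity = 10.71 trains/hour

10.71


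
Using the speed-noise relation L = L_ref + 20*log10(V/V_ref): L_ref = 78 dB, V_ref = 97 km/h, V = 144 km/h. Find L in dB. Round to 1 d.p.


V/V_ref = 144 / 97 = 1.484536
log10(1.484536) = 0.171591
20 * 0.171591 = 3.4318
L = 78 + 3.4318 = 81.4 dB

81.4


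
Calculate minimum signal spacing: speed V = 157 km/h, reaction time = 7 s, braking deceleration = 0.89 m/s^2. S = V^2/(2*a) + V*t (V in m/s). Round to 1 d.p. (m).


V = 157 / 3.6 = 43.6111 m/s
Braking distance = 43.6111^2 / (2*0.89) = 1068.4994 m
Sighting distance = 43.6111 * 7 = 305.2778 m
S = 1068.4994 + 305.2778 = 1373.8 m

1373.8


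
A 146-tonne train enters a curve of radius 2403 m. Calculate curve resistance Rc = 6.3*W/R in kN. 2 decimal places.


Rc = 6.3 * W / R
Rc = 6.3 * 146 / 2403
Rc = 919.8 / 2403
Rc = 0.38 kN

0.38


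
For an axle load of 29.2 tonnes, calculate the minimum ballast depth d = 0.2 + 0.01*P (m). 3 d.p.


d = 0.2 + 0.01 * 29.2
d = 0.2 + 0.292
d = 0.492 m

0.492


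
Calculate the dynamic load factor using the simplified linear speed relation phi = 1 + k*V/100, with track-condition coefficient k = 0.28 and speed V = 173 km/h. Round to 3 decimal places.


phi = 1 + k * V / 100
phi = 1 + 0.28 * 173 / 100
phi = 1 + 0.4844
phi = 1.484

1.484


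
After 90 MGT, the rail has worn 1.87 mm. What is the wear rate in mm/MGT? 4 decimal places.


Wear rate = total wear / cumulative tonnage
Rate = 1.87 / 90
Rate = 0.0208 mm/MGT

0.0208


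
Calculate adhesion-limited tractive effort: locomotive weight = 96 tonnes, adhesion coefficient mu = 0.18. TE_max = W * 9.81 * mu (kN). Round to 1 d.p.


TE_max = W * g * mu
TE_max = 96 * 9.81 * 0.18
TE_max = 941.76 * 0.18
TE_max = 169.5 kN

169.5


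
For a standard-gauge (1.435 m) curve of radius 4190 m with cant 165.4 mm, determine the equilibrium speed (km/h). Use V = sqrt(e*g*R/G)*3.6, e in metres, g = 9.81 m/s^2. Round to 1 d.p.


Convert cant: e = 165.4 mm = 0.1654 m
V_ms = sqrt(0.1654 * 9.81 * 4190 / 1.435)
V_ms = sqrt(4737.689937) = 68.8309 m/s
V = 68.8309 * 3.6 = 247.8 km/h

247.8


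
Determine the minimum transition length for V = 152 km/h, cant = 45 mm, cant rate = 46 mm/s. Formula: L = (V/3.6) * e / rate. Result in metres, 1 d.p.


Convert speed: V = 152 / 3.6 = 42.2222 m/s
L = 42.2222 * 45 / 46
L = 1900.0 / 46
L = 41.3 m

41.3


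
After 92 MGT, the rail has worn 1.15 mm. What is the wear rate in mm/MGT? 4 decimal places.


Wear rate = total wear / cumulative tonnage
Rate = 1.15 / 92
Rate = 0.0125 mm/MGT

0.0125


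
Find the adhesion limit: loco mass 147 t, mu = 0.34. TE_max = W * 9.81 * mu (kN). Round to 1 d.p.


TE_max = W * g * mu
TE_max = 147 * 9.81 * 0.34
TE_max = 1442.07 * 0.34
TE_max = 490.3 kN

490.3


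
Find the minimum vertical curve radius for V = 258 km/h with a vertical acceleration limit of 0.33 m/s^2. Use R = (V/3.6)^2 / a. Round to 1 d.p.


Convert speed: V = 258 / 3.6 = 71.6667 m/s
V^2 = 5136.1111 m^2/s^2
R_v = 5136.1111 / 0.33
R_v = 15564.0 m

15564.0


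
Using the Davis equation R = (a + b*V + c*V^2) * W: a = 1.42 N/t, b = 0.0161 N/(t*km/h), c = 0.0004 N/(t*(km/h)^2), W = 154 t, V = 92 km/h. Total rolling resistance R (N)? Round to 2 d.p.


b*V = 0.0161 * 92 = 1.4812
c*V^2 = 0.0004 * 8464 = 3.3856
R_per_t = 1.42 + 1.4812 + 3.3856 = 6.2868 N/t
R_total = 6.2868 * 154 = 968.17 N

968.17


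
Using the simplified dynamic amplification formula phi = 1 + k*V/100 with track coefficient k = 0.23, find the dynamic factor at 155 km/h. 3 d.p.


phi = 1 + k * V / 100
phi = 1 + 0.23 * 155 / 100
phi = 1 + 0.3565
phi = 1.357

1.357


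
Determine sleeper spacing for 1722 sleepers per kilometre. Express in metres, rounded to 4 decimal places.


Spacing = 1000 m / number of sleepers
Spacing = 1000 / 1722
Spacing = 0.5807 m

0.5807


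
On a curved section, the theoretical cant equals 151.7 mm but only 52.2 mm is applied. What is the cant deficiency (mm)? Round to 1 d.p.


Cant deficiency = equilibrium cant - actual cant
CD = 151.7 - 52.2
CD = 99.5 mm

99.5


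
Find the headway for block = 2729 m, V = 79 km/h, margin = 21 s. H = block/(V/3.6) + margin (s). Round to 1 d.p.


V = 79 / 3.6 = 21.9444 m/s
Block traversal time = 2729 / 21.9444 = 124.3595 s
Headway = 124.3595 + 21
Headway = 145.4 s

145.4


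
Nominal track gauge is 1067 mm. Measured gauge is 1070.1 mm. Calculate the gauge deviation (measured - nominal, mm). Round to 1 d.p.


Deviation = measured - nominal
Deviation = 1070.1 - 1067
Deviation = 3.1 mm

3.1


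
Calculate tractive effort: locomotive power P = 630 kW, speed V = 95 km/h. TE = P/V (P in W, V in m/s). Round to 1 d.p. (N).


Convert: P = 630 kW = 630000 W
V = 95 / 3.6 = 26.3889 m/s
TE = 630000 / 26.3889
TE = 23873.7 N

23873.7


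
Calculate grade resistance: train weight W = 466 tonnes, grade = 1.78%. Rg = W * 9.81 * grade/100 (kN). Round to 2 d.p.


Rg = W * 9.81 * grade / 100
Rg = 466 * 9.81 * 1.78 / 100
Rg = 4571.46 * 0.0178
Rg = 81.37 kN

81.37


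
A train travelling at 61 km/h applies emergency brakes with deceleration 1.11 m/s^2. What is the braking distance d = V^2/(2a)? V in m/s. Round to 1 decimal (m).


Convert speed: V = 61 / 3.6 = 16.9444 m/s
V^2 = 287.1142
d = 287.1142 / (2 * 1.11)
d = 287.1142 / 2.22
d = 129.3 m

129.3


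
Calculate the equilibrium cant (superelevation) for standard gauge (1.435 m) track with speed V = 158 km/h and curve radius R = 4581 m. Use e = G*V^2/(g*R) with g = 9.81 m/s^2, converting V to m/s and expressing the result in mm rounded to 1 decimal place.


Convert speed: V = 158 / 3.6 = 43.8889 m/s
Apply formula: e = 1.435 * 43.8889^2 / (9.81 * 4581)
e = 1.435 * 1926.2346 / 44939.61
e = 0.061508 m = 61.5 mm

61.5


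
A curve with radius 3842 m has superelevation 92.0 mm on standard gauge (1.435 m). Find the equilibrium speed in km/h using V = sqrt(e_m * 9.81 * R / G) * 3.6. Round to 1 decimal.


Convert cant: e = 92.0 mm = 0.0920 m
V_ms = sqrt(0.0920 * 9.81 * 3842 / 1.435)
V_ms = sqrt(2416.363652) = 49.1565 m/s
V = 49.1565 * 3.6 = 177.0 km/h

177.0


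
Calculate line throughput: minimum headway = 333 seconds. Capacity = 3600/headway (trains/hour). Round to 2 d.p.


Capacity = 3600 / headway
Capacity = 3600 / 333
Capacity = 10.81 trains/hour

10.81


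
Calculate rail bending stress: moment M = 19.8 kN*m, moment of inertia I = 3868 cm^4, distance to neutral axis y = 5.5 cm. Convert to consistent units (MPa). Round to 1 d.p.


Convert units:
M = 19.8 kN*m = 19800000 N*mm
y = 5.5 cm = 55 mm
I = 3868 cm^4 = 38680000 mm^4
sigma = 19800000 * 55 / 38680000
sigma = 28.2 MPa

28.2


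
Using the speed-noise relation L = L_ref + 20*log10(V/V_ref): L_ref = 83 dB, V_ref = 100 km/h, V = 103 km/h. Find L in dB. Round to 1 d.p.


V/V_ref = 103 / 100 = 1.03
log10(1.03) = 0.012837
20 * 0.012837 = 0.2567
L = 83 + 0.2567 = 83.3 dB

83.3


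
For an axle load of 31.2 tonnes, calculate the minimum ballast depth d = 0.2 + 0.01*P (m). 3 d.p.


d = 0.2 + 0.01 * 31.2
d = 0.2 + 0.312
d = 0.512 m

0.512


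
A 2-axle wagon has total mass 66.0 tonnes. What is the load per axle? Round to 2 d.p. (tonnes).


Load per axle = total weight / number of axles
Load = 66.0 / 2
Load = 33.00 tonnes

33.00


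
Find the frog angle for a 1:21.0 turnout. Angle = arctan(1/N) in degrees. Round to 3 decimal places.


1/N = 1/21.0 = 0.047619
angle = arctan(0.047619) = 0.047583 rad
angle = 0.047583 * 180/pi = 2.726 degrees

2.726


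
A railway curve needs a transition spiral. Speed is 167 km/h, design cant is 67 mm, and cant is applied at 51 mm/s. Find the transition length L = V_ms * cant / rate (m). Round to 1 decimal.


Convert speed: V = 167 / 3.6 = 46.3889 m/s
L = 46.3889 * 67 / 51
L = 3108.0556 / 51
L = 60.9 m

60.9


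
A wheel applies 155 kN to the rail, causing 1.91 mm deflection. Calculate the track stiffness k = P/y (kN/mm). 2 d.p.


Track stiffness k = P / y
k = 155 / 1.91
k = 81.15 kN/mm

81.15


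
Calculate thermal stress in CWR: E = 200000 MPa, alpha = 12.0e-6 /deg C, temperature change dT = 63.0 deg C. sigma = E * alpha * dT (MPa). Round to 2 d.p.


sigma = E * alpha * dT
sigma = 200000 * 12.0e-6 * 63.0
sigma = 2.4 * 63.0
sigma = 151.20 MPa

151.20


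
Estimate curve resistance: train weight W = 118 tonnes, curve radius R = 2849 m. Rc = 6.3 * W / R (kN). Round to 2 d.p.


Rc = 6.3 * W / R
Rc = 6.3 * 118 / 2849
Rc = 743.4 / 2849
Rc = 0.26 kN

0.26


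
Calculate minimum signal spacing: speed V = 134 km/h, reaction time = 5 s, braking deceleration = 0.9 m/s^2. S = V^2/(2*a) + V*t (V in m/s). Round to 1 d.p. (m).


V = 134 / 3.6 = 37.2222 m/s
Braking distance = 37.2222^2 / (2*0.9) = 769.7188 m
Sighting distance = 37.2222 * 5 = 186.1111 m
S = 769.7188 + 186.1111 = 955.8 m

955.8


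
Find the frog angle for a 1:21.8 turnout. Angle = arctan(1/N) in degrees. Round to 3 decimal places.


1/N = 1/21.8 = 0.045872
angle = arctan(0.045872) = 0.045839 rad
angle = 0.045839 * 180/pi = 2.626 degrees

2.626


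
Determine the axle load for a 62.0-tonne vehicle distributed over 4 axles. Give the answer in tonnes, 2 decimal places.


Load per axle = total weight / number of axles
Load = 62.0 / 4
Load = 15.50 tonnes

15.50


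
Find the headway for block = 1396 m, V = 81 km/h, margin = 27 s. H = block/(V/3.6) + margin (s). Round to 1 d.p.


V = 81 / 3.6 = 22.5 m/s
Block traversal time = 1396 / 22.5 = 62.0444 s
Headway = 62.0444 + 27
Headway = 89.0 s

89.0


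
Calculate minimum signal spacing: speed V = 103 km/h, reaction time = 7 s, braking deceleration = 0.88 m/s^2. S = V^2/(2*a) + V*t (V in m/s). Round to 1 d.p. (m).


V = 103 / 3.6 = 28.6111 m/s
Braking distance = 28.6111^2 / (2*0.88) = 465.1112 m
Sighting distance = 28.6111 * 7 = 200.2778 m
S = 465.1112 + 200.2778 = 665.4 m

665.4


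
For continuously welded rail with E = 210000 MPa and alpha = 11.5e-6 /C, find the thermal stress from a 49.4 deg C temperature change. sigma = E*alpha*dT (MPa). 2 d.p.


sigma = E * alpha * dT
sigma = 210000 * 11.5e-6 * 49.4
sigma = 2.415 * 49.4
sigma = 119.30 MPa

119.30


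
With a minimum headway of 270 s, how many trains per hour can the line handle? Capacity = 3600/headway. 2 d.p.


Capacity = 3600 / headway
Capacity = 3600 / 270
Capacity = 13.33 trains/hour

13.33


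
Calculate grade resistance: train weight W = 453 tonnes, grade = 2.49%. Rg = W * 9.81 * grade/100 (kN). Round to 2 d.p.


Rg = W * 9.81 * grade / 100
Rg = 453 * 9.81 * 2.49 / 100
Rg = 4443.93 * 0.0249
Rg = 110.65 kN

110.65


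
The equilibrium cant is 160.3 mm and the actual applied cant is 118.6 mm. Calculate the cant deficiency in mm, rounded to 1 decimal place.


Cant deficiency = equilibrium cant - actual cant
CD = 160.3 - 118.6
CD = 41.7 mm

41.7


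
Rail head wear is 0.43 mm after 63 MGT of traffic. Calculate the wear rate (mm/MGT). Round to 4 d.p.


Wear rate = total wear / cumulative tonnage
Rate = 0.43 / 63
Rate = 0.0068 mm/MGT

0.0068


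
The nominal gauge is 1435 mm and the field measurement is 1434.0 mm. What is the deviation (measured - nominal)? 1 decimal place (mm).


Deviation = measured - nominal
Deviation = 1434.0 - 1435
Deviation = -1.0 mm

-1.0


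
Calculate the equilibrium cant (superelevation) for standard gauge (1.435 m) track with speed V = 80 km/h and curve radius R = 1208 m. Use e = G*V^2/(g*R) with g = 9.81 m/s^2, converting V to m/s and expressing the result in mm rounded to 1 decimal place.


Convert speed: V = 80 / 3.6 = 22.2222 m/s
Apply formula: e = 1.435 * 22.2222^2 / (9.81 * 1208)
e = 1.435 * 493.8272 / 11850.48
e = 0.059799 m = 59.8 mm

59.8


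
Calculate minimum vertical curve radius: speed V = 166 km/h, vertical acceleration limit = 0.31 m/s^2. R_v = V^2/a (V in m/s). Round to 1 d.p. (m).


Convert speed: V = 166 / 3.6 = 46.1111 m/s
V^2 = 2126.2346 m^2/s^2
R_v = 2126.2346 / 0.31
R_v = 6858.8 m

6858.8


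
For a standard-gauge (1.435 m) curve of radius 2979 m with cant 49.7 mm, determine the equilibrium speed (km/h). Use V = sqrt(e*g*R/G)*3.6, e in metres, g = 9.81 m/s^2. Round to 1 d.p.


Convert cant: e = 49.7 mm = 0.0497 m
V_ms = sqrt(0.0497 * 9.81 * 2979 / 1.435)
V_ms = sqrt(1012.147946) = 31.8143 m/s
V = 31.8143 * 3.6 = 114.5 km/h

114.5


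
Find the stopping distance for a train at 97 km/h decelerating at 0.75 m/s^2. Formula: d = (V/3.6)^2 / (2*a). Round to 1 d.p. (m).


Convert speed: V = 97 / 3.6 = 26.9444 m/s
V^2 = 726.0031
d = 726.0031 / (2 * 0.75)
d = 726.0031 / 1.5
d = 484.0 m

484.0


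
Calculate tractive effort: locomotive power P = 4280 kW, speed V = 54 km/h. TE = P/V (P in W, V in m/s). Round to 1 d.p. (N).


Convert: P = 4280 kW = 4280000 W
V = 54 / 3.6 = 15.0 m/s
TE = 4280000 / 15.0
TE = 285333.3 N

285333.3


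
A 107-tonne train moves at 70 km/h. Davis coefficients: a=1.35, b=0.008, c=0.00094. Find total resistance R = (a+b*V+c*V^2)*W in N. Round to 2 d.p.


b*V = 0.008 * 70 = 0.56
c*V^2 = 0.00094 * 4900 = 4.606
R_per_t = 1.35 + 0.56 + 4.606 = 6.516 N/t
R_total = 6.516 * 107 = 697.21 N

697.21


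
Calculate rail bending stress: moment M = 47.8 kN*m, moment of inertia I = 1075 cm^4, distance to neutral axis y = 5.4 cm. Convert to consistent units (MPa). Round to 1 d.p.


Convert units:
M = 47.8 kN*m = 47800000 N*mm
y = 5.4 cm = 54 mm
I = 1075 cm^4 = 10750000 mm^4
sigma = 47800000 * 54 / 10750000
sigma = 240.1 MPa

240.1


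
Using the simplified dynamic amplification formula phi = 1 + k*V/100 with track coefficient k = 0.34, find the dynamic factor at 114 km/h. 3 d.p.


phi = 1 + k * V / 100
phi = 1 + 0.34 * 114 / 100
phi = 1 + 0.3876
phi = 1.388

1.388


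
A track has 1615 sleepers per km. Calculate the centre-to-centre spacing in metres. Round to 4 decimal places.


Spacing = 1000 m / number of sleepers
Spacing = 1000 / 1615
Spacing = 0.6192 m

0.6192


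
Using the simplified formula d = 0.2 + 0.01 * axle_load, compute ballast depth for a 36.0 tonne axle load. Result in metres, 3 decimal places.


d = 0.2 + 0.01 * 36.0
d = 0.2 + 0.36
d = 0.560 m

0.560


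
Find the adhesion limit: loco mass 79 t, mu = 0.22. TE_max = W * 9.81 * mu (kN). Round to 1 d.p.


TE_max = W * g * mu
TE_max = 79 * 9.81 * 0.22
TE_max = 774.99 * 0.22
TE_max = 170.5 kN

170.5


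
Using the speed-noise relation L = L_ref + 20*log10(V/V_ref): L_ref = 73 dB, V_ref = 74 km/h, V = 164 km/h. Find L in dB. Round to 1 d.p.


V/V_ref = 164 / 74 = 2.216216
log10(2.216216) = 0.345612
20 * 0.345612 = 6.9122
L = 73 + 6.9122 = 79.9 dB

79.9


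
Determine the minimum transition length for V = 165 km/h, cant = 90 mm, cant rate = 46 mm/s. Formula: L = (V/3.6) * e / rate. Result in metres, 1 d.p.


Convert speed: V = 165 / 3.6 = 45.8333 m/s
L = 45.8333 * 90 / 46
L = 4125.0 / 46
L = 89.7 m

89.7


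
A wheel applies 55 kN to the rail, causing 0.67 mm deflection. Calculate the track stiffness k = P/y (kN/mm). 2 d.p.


Track stiffness k = P / y
k = 55 / 0.67
k = 82.09 kN/mm

82.09


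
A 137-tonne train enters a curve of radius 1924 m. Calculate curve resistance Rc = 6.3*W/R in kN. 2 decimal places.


Rc = 6.3 * W / R
Rc = 6.3 * 137 / 1924
Rc = 863.1 / 1924
Rc = 0.45 kN

0.45


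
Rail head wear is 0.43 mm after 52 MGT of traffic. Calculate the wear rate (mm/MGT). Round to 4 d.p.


Wear rate = total wear / cumulative tonnage
Rate = 0.43 / 52
Rate = 0.0083 mm/MGT

0.0083


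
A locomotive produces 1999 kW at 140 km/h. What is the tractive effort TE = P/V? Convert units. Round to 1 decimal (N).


Convert: P = 1999 kW = 1999000 W
V = 140 / 3.6 = 38.8889 m/s
TE = 1999000 / 38.8889
TE = 51402.9 N

51402.9


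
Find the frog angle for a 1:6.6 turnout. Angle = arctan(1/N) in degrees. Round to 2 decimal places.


1/N = 1/6.6 = 0.151515
angle = arctan(0.151515) = 0.150371 rad
angle = 0.150371 * 180/pi = 8.62 degrees

8.62


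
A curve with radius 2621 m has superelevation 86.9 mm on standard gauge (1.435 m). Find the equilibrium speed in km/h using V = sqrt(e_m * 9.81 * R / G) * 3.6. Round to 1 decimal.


Convert cant: e = 86.9 mm = 0.0869 m
V_ms = sqrt(0.0869 * 9.81 * 2621 / 1.435)
V_ms = sqrt(1557.054822) = 39.4595 m/s
V = 39.4595 * 3.6 = 142.1 km/h

142.1


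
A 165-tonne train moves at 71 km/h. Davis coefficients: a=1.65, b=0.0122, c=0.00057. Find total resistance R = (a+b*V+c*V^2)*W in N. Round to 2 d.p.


b*V = 0.0122 * 71 = 0.8662
c*V^2 = 0.00057 * 5041 = 2.87337
R_per_t = 1.65 + 0.8662 + 2.87337 = 5.38957 N/t
R_total = 5.38957 * 165 = 889.28 N

889.28


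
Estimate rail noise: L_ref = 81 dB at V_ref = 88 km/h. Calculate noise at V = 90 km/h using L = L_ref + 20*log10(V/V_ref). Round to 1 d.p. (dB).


V/V_ref = 90 / 88 = 1.022727
log10(1.022727) = 0.00976
20 * 0.00976 = 0.1952
L = 81 + 0.1952 = 81.2 dB

81.2


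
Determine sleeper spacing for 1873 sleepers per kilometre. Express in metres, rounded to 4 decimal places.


Spacing = 1000 m / number of sleepers
Spacing = 1000 / 1873
Spacing = 0.5339 m

0.5339


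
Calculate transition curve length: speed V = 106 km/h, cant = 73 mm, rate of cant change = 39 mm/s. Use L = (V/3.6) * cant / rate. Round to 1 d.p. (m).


Convert speed: V = 106 / 3.6 = 29.4444 m/s
L = 29.4444 * 73 / 39
L = 2149.4444 / 39
L = 55.1 m

55.1


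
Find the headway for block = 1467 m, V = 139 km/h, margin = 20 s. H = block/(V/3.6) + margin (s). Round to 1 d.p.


V = 139 / 3.6 = 38.6111 m/s
Block traversal time = 1467 / 38.6111 = 37.9942 s
Headway = 37.9942 + 20
Headway = 58.0 s

58.0


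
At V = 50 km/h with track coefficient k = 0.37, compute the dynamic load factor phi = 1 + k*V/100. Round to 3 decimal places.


phi = 1 + k * V / 100
phi = 1 + 0.37 * 50 / 100
phi = 1 + 0.185
phi = 1.185

1.185


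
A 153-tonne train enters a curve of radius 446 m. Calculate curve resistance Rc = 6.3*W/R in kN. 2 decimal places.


Rc = 6.3 * W / R
Rc = 6.3 * 153 / 446
Rc = 963.9 / 446
Rc = 2.16 kN

2.16


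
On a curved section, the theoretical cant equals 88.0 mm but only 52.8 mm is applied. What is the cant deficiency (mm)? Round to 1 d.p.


Cant deficiency = equilibrium cant - actual cant
CD = 88.0 - 52.8
CD = 35.2 mm

35.2


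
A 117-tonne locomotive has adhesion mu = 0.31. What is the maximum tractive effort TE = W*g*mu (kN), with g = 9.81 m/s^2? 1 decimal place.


TE_max = W * g * mu
TE_max = 117 * 9.81 * 0.31
TE_max = 1147.77 * 0.31
TE_max = 355.8 kN

355.8


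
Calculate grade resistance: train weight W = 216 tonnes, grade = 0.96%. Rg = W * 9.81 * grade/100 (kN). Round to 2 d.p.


Rg = W * 9.81 * grade / 100
Rg = 216 * 9.81 * 0.96 / 100
Rg = 2118.96 * 0.0096
Rg = 20.34 kN

20.34


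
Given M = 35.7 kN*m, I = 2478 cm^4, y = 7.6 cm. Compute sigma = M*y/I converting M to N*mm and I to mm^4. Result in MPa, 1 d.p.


Convert units:
M = 35.7 kN*m = 35700000 N*mm
y = 7.6 cm = 76 mm
I = 2478 cm^4 = 24780000 mm^4
sigma = 35700000 * 76 / 24780000
sigma = 109.5 MPa

109.5


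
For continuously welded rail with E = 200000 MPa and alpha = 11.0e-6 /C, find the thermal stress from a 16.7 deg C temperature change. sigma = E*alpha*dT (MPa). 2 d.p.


sigma = E * alpha * dT
sigma = 200000 * 11.0e-6 * 16.7
sigma = 2.2 * 16.7
sigma = 36.74 MPa

36.74


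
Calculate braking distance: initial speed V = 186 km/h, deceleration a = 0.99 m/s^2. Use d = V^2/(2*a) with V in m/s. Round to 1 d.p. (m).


Convert speed: V = 186 / 3.6 = 51.6667 m/s
V^2 = 2669.4444
d = 2669.4444 / (2 * 0.99)
d = 2669.4444 / 1.98
d = 1348.2 m

1348.2


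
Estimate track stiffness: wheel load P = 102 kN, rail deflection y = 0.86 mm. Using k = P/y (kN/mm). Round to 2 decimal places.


Track stiffness k = P / y
k = 102 / 0.86
k = 118.60 kN/mm

118.60


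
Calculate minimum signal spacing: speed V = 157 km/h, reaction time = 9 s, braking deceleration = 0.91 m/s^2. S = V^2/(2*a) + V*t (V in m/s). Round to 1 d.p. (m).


V = 157 / 3.6 = 43.6111 m/s
Braking distance = 43.6111^2 / (2*0.91) = 1045.0159 m
Sighting distance = 43.6111 * 9 = 392.5 m
S = 1045.0159 + 392.5 = 1437.5 m

1437.5


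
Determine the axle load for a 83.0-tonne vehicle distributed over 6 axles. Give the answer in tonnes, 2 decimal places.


Load per axle = total weight / number of axles
Load = 83.0 / 6
Load = 13.83 tonnes

13.83


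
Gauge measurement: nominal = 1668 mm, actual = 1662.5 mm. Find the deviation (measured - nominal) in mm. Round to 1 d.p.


Deviation = measured - nominal
Deviation = 1662.5 - 1668
Deviation = -5.5 mm

-5.5


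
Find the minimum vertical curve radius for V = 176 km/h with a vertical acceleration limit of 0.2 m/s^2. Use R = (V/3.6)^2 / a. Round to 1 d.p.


Convert speed: V = 176 / 3.6 = 48.8889 m/s
V^2 = 2390.1235 m^2/s^2
R_v = 2390.1235 / 0.2
R_v = 11950.6 m

11950.6


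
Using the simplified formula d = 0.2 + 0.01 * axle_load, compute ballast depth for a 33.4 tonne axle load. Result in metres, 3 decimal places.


d = 0.2 + 0.01 * 33.4
d = 0.2 + 0.334
d = 0.534 m

0.534


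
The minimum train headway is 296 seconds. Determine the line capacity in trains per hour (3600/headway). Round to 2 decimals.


Capacity = 3600 / headway
Capacity = 3600 / 296
Capacity = 12.16 trains/hour

12.16


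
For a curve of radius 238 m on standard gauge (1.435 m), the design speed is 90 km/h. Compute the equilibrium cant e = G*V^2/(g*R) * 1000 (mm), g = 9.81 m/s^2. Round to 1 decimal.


Convert speed: V = 90 / 3.6 = 25.0 m/s
Apply formula: e = 1.435 * 25.0^2 / (9.81 * 238)
e = 1.435 * 625.0 / 2334.78
e = 0.384137 m = 384.1 mm

384.1


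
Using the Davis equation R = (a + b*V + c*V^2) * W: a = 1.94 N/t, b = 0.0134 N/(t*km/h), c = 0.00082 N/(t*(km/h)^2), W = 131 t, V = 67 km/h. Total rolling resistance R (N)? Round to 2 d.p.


b*V = 0.0134 * 67 = 0.8978
c*V^2 = 0.00082 * 4489 = 3.68098
R_per_t = 1.94 + 0.8978 + 3.68098 = 6.51878 N/t
R_total = 6.51878 * 131 = 853.96 N

853.96


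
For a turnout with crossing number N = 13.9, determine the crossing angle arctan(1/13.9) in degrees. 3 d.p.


1/N = 1/13.9 = 0.071942
angle = arctan(0.071942) = 0.071819 rad
angle = 0.071819 * 180/pi = 4.115 degrees

4.115


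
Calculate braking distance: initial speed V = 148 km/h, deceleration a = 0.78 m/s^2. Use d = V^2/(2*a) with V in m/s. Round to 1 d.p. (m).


Convert speed: V = 148 / 3.6 = 41.1111 m/s
V^2 = 1690.1235
d = 1690.1235 / (2 * 0.78)
d = 1690.1235 / 1.56
d = 1083.4 m

1083.4


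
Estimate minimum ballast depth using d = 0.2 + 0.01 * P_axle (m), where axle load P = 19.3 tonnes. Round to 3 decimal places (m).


d = 0.2 + 0.01 * 19.3
d = 0.2 + 0.193
d = 0.393 m

0.393


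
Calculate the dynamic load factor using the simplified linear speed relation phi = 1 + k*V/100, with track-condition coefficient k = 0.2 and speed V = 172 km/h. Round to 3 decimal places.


phi = 1 + k * V / 100
phi = 1 + 0.2 * 172 / 100
phi = 1 + 0.344
phi = 1.344

1.344


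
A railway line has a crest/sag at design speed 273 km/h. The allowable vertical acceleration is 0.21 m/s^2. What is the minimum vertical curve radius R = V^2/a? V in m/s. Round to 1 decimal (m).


Convert speed: V = 273 / 3.6 = 75.8333 m/s
V^2 = 5750.6944 m^2/s^2
R_v = 5750.6944 / 0.21
R_v = 27384.3 m

27384.3


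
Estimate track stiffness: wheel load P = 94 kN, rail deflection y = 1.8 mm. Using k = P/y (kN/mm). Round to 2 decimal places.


Track stiffness k = P / y
k = 94 / 1.8
k = 52.22 kN/mm

52.22


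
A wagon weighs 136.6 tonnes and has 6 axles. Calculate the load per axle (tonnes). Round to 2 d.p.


Load per axle = total weight / number of axles
Load = 136.6 / 6
Load = 22.77 tonnes

22.77


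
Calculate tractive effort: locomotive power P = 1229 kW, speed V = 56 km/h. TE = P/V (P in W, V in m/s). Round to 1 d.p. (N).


Convert: P = 1229 kW = 1229000 W
V = 56 / 3.6 = 15.5556 m/s
TE = 1229000 / 15.5556
TE = 79007.1 N

79007.1
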